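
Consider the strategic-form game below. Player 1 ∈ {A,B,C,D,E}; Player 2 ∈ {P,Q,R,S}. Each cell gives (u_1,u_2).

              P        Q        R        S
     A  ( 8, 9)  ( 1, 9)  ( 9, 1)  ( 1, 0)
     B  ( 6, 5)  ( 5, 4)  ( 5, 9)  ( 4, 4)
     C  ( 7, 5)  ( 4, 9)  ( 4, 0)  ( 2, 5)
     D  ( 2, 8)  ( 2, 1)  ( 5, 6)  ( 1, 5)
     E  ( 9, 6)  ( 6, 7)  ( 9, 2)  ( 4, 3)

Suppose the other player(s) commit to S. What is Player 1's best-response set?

BR_1 = {B,E}

u_1(A vs S) = 1
u_1(B vs S) = 4
u_1(C vs S) = 2
u_1(D vs S) = 1
u_1(E vs S) = 4
max payoff 4 at {B,E}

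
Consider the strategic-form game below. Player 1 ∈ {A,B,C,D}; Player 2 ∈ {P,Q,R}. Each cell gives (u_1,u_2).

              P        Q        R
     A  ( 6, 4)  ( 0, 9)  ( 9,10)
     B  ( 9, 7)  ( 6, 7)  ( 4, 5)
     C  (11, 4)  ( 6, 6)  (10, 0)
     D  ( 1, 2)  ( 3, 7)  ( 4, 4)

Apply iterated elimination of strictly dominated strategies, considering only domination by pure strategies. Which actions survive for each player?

P1 drop A (C beats it: P:11>6 Q:6>0 R:10>9)
P1 drop D (C beats it: P:11>1 Q:6>3 R:10>4)
P2 drop R (P beats it: B:7>5 C:4>0)
P1→{B,C} P2→{P,Q}

Survivors P1:{B,C} P2:{P,Q}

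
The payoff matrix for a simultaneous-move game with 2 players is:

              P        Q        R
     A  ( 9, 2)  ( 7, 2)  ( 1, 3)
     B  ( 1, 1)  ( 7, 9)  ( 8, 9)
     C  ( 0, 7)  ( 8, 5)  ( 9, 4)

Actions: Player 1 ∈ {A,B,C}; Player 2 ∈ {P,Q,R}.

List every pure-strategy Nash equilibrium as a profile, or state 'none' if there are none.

(A,P): not NE [P2→R gives 3>2]
(A,Q): not NE [P1→C gives 8>7; P2→R gives 3>2]
(A,R): not NE [P1→C gives 9>1]
(B,P): not NE [P1→A gives 9>1; P2→R gives 9>1]
(B,Q): not NE [P1→C gives 8>7]
(B,R): not NE [P1→C gives 9>8]
(C,P): not NE [P1→A gives 9>0]
(C,Q): not NE [P2→P gives 7>5]
(C,R): not NE [P2→P gives 7>4]

PSNE: ∅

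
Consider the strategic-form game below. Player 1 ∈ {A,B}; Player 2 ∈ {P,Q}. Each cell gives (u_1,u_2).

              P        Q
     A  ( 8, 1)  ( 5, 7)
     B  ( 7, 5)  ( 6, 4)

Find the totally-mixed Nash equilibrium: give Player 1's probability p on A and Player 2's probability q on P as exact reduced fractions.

p=1/7, q=1/2

P1 indiff ⇒ q·8+(1-q)·5 = q·7+(1-q)·6 ⇒ q(1) = (1-q)(1) ⇒ q = 1/2
P2 indiff ⇒ p·1+(1-p)·5 = p·7+(1-p)·4 ⇒ p(-6) = (1-p)(-1) ⇒ p = 1/7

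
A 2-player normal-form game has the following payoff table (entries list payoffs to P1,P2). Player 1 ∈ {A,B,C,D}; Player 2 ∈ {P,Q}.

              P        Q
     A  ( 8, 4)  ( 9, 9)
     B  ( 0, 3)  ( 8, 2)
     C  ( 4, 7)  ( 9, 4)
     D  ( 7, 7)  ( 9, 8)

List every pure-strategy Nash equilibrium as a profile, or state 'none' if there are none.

PSNE = {(A,Q), (D,Q)}

(A,P): not NE [P2→Q gives 9>4]
(A,Q): NE
(B,P): not NE [P1→A gives 8>0]
(B,Q): not NE [P1→D gives 9>8; P2→P gives 3>2]
(C,P): not NE [P1→A gives 8>4]
(C,Q): not NE [P2→P gives 7>4]
(D,P): not NE [P1→A gives 8>7; P2→Q gives 8>7]
(D,Q): NE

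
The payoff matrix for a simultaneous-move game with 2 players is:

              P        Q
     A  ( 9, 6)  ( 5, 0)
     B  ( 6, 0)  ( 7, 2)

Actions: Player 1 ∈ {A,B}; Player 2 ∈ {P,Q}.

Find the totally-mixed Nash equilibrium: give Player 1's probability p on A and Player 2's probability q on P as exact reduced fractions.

P1 indiff ⇒ q·9+(1-q)·5 = q·6+(1-q)·7 ⇒ q(3) = (1-q)(2) ⇒ q = 2/5
P2 indiff ⇒ p·6+(1-p)·0 = p·0+(1-p)·2 ⇒ p(6) = (1-p)(2) ⇒ p = 1/4

(p,q) = (1/4, 2/5)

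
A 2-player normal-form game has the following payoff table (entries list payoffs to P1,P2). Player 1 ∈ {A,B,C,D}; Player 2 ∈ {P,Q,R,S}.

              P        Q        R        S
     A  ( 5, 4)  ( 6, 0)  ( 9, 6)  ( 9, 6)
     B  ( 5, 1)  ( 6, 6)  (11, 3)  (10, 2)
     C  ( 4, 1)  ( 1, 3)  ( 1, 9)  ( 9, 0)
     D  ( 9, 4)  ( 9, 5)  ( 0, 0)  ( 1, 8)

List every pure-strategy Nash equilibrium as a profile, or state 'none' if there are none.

No pure NE.

(A,P): not NE [P1→D gives 9>5; P2→S gives 6>4]
(A,Q): not NE [P1→D gives 9>6; P2→S gives 6>0]
(A,R): not NE [P1→B gives 11>9]
(A,S): not NE [P1→B gives 10>9]
(B,P): not NE [P1→D gives 9>5; P2→Q gives 6>1]
(B,Q): not NE [P1→D gives 9>6]
(B,R): not NE [P2→Q gives 6>3]
(B,S): not NE [P2→Q gives 6>2]
(C,P): not NE [P1→D gives 9>4; P2→R gives 9>1]
(C,Q): not NE [P1→D gives 9>1; P2→R gives 9>3]
(C,R): not NE [P1→B gives 11>1]
(C,S): not NE [P1→B gives 10>9; P2→R gives 9>0]
(D,P): not NE [P2→S gives 8>4]
(D,Q): not NE [P2→S gives 8>5]
(D,R): not NE [P1→B gives 11>0; P2→S gives 8>0]
(D,S): not NE [P1→B gives 10>1]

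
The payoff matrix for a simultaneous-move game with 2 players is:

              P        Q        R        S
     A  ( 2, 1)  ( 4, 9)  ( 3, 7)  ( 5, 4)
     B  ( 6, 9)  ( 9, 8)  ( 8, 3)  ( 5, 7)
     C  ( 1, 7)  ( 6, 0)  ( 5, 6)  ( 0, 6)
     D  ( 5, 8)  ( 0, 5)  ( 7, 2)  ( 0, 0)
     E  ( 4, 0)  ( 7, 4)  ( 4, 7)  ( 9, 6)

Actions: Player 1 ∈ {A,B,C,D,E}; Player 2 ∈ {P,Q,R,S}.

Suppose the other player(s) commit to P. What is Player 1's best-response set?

P1 best: {B}

u_1(A vs P) = 2
u_1(B vs P) = 6
u_1(C vs P) = 1
u_1(D vs P) = 5
u_1(E vs P) = 4
max payoff 6 at {B}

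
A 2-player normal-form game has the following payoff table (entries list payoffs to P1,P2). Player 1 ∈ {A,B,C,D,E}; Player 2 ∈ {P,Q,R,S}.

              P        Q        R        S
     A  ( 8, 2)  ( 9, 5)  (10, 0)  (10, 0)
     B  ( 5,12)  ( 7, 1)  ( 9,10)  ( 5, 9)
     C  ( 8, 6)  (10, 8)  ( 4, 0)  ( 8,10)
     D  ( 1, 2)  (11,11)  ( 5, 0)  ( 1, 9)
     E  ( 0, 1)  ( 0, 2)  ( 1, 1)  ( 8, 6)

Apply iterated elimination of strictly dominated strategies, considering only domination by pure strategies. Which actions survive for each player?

Survivors P1:{A,C,D} P2:{Q,S}

P1 drop B (A beats it: P:8>5 Q:9>7 R:10>9 S:10>5)
P1 drop E (A beats it: P:8>0 Q:9>0 R:10>1 S:10>8)
P2 drop P (Q beats it: A:5>2 C:8>6 D:11>2)
P2 drop R (Q beats it: A:5>0 C:8>0 D:11>0)
P1→{A,C,D} P2→{Q,S}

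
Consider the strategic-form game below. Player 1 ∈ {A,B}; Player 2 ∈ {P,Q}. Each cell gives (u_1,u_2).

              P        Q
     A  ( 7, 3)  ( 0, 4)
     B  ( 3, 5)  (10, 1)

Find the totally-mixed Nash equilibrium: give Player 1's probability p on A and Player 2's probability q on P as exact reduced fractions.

P1 indiff ⇒ q·7+(1-q)·0 = q·3+(1-q)·10 ⇒ q(4) = (1-q)(10) ⇒ q = 5/7
P2 indiff ⇒ p·3+(1-p)·5 = p·4+(1-p)·1 ⇒ p(-1) = (1-p)(-4) ⇒ p = 4/5

(p,q) = (4/5, 5/7)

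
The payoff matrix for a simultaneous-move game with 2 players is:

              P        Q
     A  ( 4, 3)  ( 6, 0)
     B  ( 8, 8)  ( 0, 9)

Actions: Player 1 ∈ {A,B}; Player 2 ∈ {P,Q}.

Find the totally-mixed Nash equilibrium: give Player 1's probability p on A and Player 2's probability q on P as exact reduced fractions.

P1 indiff ⇒ q·4+(1-q)·6 = q·8+(1-q)·0 ⇒ q(-4) = (1-q)(-6) ⇒ q = 3/5
P2 indiff ⇒ p·3+(1-p)·8 = p·0+(1-p)·9 ⇒ p(3) = (1-p)(1) ⇒ p = 1/4

(p,q) = (1/4, 3/5)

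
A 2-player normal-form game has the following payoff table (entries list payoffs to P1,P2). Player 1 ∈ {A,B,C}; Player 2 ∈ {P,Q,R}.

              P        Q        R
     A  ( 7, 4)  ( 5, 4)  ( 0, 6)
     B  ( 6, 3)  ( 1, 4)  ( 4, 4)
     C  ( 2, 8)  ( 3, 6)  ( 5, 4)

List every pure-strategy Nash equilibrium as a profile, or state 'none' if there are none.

No pure NE.

(A,P): not NE [P2→R gives 6>4]
(A,Q): not NE [P2→R gives 6>4]
(A,R): not NE [P1→C gives 5>0]
(B,P): not NE [P1→A gives 7>6; P2→R gives 4>3]
(B,Q): not NE [P1→A gives 5>1]
(B,R): not NE [P1→C gives 5>4]
(C,P): not NE [P1→A gives 7>2]
(C,Q): not NE [P1→A gives 5>3; P2→P gives 8>6]
(C,R): not NE [P2→P gives 8>4]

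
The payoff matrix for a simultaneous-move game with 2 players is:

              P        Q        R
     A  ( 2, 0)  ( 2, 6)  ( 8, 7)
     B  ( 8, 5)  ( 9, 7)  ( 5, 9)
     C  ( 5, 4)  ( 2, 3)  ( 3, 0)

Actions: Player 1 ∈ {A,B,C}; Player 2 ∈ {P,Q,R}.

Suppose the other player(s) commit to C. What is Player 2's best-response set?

P2 best: {P}

u_2(P vs C) = 4
u_2(Q vs C) = 3
u_2(R vs C) = 0
max payoff 4 at {P}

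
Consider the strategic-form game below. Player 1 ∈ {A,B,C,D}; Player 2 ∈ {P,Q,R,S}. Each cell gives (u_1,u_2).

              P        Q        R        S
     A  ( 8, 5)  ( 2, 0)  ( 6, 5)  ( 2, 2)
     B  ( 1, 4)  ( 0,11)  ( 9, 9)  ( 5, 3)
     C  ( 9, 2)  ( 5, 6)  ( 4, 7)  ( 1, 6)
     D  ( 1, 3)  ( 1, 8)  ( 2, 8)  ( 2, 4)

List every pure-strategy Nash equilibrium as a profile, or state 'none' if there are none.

PSNE: ∅

(A,P): not NE [P1→C gives 9>8]
(A,Q): not NE [P1→C gives 5>2; P2→R gives 5>0]
(A,R): not NE [P1→B gives 9>6]
(A,S): not NE [P1→B gives 5>2; P2→R gives 5>2]
(B,P): not NE [P1→C gives 9>1; P2→Q gives 11>4]
(B,Q): not NE [P1→C gives 5>0]
(B,R): not NE [P2→Q gives 11>9]
(B,S): not NE [P2→Q gives 11>3]
(C,P): not NE [P2→R gives 7>2]
(C,Q): not NE [P2→R gives 7>6]
(C,R): not NE [P1→B gives 9>4]
(C,S): not NE [P1→B gives 5>1; P2→R gives 7>6]
(D,P): not NE [P1→C gives 9>1; P2→R gives 8>3]
(D,Q): not NE [P1→C gives 5>1]
(D,R): not NE [P1→B gives 9>2]
(D,S): not NE [P1→B gives 5>2; P2→R gives 8>4]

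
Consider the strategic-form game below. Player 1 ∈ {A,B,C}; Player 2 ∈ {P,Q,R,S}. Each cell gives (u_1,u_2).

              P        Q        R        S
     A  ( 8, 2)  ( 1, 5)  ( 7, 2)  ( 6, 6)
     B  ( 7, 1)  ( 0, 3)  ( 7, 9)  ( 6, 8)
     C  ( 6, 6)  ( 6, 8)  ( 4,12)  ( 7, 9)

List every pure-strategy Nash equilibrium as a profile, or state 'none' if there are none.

PSNE = {(B,R)}

(A,P): not NE [P2→S gives 6>2]
(A,Q): not NE [P1→C gives 6>1; P2→S gives 6>5]
(A,R): not NE [P2→S gives 6>2]
(A,S): not NE [P1→C gives 7>6]
(B,P): not NE [P1→A gives 8>7; P2→R gives 9>1]
(B,Q): not NE [P1→C gives 6>0; P2→R gives 9>3]
(B,R): NE
(B,S): not NE [P1→C gives 7>6; P2→R gives 9>8]
(C,P): not NE [P1→A gives 8>6; P2→R gives 12>6]
(C,Q): not NE [P2→R gives 12>8]
(C,R): not NE [P1→B gives 7>4]
(C,S): not NE [P2→R gives 12>9]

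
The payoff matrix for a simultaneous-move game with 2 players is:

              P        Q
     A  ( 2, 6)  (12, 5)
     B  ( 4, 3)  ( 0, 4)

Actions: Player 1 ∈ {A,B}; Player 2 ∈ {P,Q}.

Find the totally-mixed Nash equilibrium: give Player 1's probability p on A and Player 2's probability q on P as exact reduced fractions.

P1 indiff ⇒ q·2+(1-q)·12 = q·4+(1-q)·0 ⇒ q(-2) = (1-q)(-12) ⇒ q = 6/7
P2 indiff ⇒ p·6+(1-p)·3 = p·5+(1-p)·4 ⇒ p(1) = (1-p)(1) ⇒ p = 1/2

p=1/2, q=6/7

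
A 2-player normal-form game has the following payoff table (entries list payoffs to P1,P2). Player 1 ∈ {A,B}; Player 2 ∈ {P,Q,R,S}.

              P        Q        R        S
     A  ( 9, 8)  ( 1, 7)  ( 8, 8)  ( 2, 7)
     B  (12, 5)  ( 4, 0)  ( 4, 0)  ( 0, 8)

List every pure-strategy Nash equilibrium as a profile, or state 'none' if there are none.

(A,P): not NE [P1→B gives 12>9]
(A,Q): not NE [P1→B gives 4>1; P2→R gives 8>7]
(A,R): NE
(A,S): not NE [P2→R gives 8>7]
(B,P): not NE [P2→S gives 8>5]
(B,Q): not NE [P2→S gives 8>0]
(B,R): not NE [P1→A gives 8>4; P2→S gives 8>0]
(B,S): not NE [P1→A gives 2>0]

NE set: (A,R)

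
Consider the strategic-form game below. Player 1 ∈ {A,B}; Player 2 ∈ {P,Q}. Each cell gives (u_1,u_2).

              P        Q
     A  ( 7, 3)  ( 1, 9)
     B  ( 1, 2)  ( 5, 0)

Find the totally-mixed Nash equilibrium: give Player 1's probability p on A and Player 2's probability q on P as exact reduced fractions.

(p,q) = (1/4, 2/5)

P1 indiff ⇒ q·7+(1-q)·1 = q·1+(1-q)·5 ⇒ q(6) = (1-q)(4) ⇒ q = 2/5
P2 indiff ⇒ p·3+(1-p)·2 = p·9+(1-p)·0 ⇒ p(-6) = (1-p)(-2) ⇒ p = 1/4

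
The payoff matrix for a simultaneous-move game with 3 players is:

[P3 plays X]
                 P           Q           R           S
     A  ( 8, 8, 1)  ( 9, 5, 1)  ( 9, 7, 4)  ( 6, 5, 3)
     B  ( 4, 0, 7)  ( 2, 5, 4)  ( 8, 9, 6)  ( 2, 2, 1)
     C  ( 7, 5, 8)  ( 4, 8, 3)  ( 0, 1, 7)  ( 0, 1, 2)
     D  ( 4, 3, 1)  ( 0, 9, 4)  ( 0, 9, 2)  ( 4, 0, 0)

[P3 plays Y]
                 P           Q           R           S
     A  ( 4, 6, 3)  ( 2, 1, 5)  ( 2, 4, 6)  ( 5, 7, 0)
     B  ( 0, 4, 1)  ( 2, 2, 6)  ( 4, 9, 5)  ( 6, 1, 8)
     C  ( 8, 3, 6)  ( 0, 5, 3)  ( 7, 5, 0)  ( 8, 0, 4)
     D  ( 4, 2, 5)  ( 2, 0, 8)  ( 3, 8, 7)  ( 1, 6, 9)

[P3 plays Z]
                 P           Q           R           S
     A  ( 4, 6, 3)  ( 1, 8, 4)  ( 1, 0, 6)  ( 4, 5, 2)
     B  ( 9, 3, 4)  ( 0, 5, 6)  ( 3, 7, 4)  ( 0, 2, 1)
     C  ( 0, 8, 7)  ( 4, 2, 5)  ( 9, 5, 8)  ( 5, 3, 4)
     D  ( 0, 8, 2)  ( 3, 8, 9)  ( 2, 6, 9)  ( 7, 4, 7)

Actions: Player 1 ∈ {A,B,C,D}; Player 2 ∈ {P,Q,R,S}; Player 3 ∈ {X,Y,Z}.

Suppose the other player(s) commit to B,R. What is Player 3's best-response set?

P3 best: {X}

u_3(X vs B,R) = 6
u_3(Y vs B,R) = 5
u_3(Z vs B,R) = 4
max payoff 6 at {X}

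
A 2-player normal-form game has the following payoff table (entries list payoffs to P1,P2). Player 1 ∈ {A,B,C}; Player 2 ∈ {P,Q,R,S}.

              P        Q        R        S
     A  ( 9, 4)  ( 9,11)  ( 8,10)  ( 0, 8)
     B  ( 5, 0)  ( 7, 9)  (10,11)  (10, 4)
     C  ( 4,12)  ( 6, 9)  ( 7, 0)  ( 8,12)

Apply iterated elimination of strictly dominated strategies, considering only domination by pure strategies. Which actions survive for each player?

Survivors P1:{A,B} P2:{Q,R}

P1 drop C (B beats it: P:5>4 Q:7>6 R:10>7 S:10>8)
P2 drop P (Q beats it: A:11>4 B:9>0)
P2 drop S (Q beats it: A:11>8 B:9>4)
P1→{A,B} P2→{Q,R}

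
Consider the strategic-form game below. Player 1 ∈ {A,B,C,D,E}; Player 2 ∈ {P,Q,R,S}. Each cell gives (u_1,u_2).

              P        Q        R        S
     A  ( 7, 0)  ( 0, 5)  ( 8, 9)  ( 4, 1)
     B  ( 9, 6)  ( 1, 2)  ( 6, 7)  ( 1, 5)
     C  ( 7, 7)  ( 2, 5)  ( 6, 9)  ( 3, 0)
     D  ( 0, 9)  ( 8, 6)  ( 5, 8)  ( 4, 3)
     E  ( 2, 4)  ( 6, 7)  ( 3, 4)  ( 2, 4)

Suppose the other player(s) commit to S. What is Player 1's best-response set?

argmax u_1 = {A,D}

u_1(A vs S) = 4
u_1(B vs S) = 1
u_1(C vs S) = 3
u_1(D vs S) = 4
u_1(E vs S) = 2
max payoff 4 at {A,D}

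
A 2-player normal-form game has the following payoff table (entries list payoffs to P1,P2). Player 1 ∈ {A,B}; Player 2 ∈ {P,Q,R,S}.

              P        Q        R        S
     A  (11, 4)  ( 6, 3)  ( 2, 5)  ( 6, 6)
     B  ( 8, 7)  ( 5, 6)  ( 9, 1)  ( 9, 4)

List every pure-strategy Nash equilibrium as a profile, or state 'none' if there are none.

(A,P): not NE [P2→S gives 6>4]
(A,Q): not NE [P2→S gives 6>3]
(A,R): not NE [P1→B gives 9>2; P2→S gives 6>5]
(A,S): not NE [P1→B gives 9>6]
(B,P): not NE [P1→A gives 11>8]
(B,Q): not NE [P1→A gives 6>5; P2→P gives 7>6]
(B,R): not NE [P2→P gives 7>1]
(B,S): not NE [P2→P gives 7>4]

PSNE: ∅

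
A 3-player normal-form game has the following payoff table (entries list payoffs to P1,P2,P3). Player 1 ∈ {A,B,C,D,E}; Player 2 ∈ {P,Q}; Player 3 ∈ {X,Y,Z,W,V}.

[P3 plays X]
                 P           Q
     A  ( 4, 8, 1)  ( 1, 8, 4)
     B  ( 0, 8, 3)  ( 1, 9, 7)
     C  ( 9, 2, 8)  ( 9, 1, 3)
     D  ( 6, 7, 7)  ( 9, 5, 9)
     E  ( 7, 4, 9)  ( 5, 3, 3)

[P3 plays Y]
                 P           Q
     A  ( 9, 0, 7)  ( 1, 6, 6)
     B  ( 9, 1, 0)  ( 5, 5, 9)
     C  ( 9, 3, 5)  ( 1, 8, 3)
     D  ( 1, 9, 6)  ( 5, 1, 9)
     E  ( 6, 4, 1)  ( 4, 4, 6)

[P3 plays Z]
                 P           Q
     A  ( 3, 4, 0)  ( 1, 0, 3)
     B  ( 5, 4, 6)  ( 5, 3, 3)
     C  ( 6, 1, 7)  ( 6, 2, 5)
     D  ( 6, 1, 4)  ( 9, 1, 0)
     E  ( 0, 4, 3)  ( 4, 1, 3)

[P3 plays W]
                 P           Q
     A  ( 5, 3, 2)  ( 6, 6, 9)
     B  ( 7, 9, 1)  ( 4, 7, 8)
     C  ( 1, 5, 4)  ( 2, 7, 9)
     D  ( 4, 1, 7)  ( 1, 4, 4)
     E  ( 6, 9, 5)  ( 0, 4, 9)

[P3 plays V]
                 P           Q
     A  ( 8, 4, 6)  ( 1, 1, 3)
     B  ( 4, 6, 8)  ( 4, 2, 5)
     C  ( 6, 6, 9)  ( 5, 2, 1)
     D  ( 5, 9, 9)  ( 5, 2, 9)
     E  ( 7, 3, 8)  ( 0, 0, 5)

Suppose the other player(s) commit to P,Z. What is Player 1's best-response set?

u_1(A vs P,Z) = 3
u_1(B vs P,Z) = 5
u_1(C vs P,Z) = 6
u_1(D vs P,Z) = 6
u_1(E vs P,Z) = 0
max payoff 6 at {C,D}

argmax u_1 = {C,D}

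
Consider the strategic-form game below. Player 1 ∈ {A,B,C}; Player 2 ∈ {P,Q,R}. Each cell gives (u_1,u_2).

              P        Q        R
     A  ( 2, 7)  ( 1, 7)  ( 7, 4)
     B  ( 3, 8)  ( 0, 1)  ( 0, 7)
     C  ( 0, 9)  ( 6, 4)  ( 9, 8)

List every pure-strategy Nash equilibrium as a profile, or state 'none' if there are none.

Nash profiles: (B,P)

(A,P): not NE [P1→B gives 3>2]
(A,Q): not NE [P1→C gives 6>1]
(A,R): not NE [P1→C gives 9>7; P2→Q gives 7>4]
(B,P): NE
(B,Q): not NE [P1→C gives 6>0; P2→P gives 8>1]
(B,R): not NE [P1→C gives 9>0; P2→P gives 8>7]
(C,P): not NE [P1→B gives 3>0]
(C,Q): not NE [P2→P gives 9>4]
(C,R): not NE [P2→P gives 9>8]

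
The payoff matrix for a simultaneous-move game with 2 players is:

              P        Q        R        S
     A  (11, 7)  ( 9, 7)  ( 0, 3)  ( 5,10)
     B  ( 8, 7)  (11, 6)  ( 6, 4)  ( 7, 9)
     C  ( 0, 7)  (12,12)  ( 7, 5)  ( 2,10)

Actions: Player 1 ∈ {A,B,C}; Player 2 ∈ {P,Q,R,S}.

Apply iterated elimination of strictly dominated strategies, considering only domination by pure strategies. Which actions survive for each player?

IESDS → P1:{B,C} P2:{Q,S}

P2 drop P (S beats it: A:10>7 B:9>7 C:10>7)
P1 drop A (B beats it: Q:11>9 R:6>0 S:7>5)
P2 drop R (Q beats it: B:6>4 C:12>5)
P1→{B,C} P2→{Q,S}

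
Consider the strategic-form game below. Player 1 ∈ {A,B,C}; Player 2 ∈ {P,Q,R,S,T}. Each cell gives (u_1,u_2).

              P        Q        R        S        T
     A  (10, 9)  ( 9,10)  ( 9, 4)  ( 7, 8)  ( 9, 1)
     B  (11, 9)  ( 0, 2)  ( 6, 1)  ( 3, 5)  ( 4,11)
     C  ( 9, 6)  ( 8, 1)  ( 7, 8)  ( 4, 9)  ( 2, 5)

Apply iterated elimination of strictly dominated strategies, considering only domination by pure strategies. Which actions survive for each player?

P1 drop C (A beats it: P:10>9 Q:9>8 R:9>7 S:7>4 T:9>2)
P2 drop R (P beats it: A:9>4 B:9>1)
P2 drop S (P beats it: A:9>8 B:9>5)
P1→{A,B} P2→{P,Q,T}

Survivors P1:{A,B} P2:{P,Q,T}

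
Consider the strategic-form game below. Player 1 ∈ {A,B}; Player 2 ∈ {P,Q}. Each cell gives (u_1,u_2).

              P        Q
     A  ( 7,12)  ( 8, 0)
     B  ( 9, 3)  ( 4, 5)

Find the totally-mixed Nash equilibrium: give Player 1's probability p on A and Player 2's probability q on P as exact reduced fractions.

p=1/7, q=2/3

P1 indiff ⇒ q·7+(1-q)·8 = q·9+(1-q)·4 ⇒ q(-2) = (1-q)(-4) ⇒ q = 2/3
P2 indiff ⇒ p·12+(1-p)·3 = p·0+(1-p)·5 ⇒ p(12) = (1-p)(2) ⇒ p = 1/7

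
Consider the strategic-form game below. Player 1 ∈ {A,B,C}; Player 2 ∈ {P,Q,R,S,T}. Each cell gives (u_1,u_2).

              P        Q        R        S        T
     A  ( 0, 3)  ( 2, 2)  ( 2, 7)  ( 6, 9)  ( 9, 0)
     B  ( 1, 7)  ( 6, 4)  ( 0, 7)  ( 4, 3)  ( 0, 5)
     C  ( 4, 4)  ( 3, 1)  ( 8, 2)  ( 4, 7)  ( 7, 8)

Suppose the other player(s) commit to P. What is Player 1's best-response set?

BR_1 = {C}

u_1(A vs P) = 0
u_1(B vs P) = 1
u_1(C vs P) = 4
max payoff 4 at {C}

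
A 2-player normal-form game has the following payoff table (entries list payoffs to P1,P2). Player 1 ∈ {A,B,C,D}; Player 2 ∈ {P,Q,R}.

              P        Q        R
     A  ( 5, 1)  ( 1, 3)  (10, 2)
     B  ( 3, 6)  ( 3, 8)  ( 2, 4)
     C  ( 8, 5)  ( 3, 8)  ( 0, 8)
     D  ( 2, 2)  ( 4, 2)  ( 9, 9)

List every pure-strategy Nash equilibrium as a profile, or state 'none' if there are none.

PSNE: ∅

(A,P): not NE [P1→C gives 8>5; P2→Q gives 3>1]
(A,Q): not NE [P1→D gives 4>1]
(A,R): not NE [P2→Q gives 3>2]
(B,P): not NE [P1→C gives 8>3; P2→Q gives 8>6]
(B,Q): not NE [P1→D gives 4>3]
(B,R): not NE [P1→A gives 10>2; P2→Q gives 8>4]
(C,P): not NE [P2→R gives 8>5]
(C,Q): not NE [P1→D gives 4>3]
(C,R): not NE [P1→A gives 10>0]
(D,P): not NE [P1→C gives 8>2; P2→R gives 9>2]
(D,Q): not NE [P2→R gives 9>2]
(D,R): not NE [P1→A gives 10>9]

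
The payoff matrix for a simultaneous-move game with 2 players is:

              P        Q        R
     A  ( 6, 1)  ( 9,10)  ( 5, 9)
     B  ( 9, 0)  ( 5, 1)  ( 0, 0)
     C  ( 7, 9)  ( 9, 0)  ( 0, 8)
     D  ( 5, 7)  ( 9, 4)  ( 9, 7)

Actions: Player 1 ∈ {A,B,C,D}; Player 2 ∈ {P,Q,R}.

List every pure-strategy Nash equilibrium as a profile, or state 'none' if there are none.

(A,P): not NE [P1→B gives 9>6; P2→Q gives 10>1]
(A,Q): NE
(A,R): not NE [P1→D gives 9>5; P2→Q gives 10>9]
(B,P): not NE [P2→Q gives 1>0]
(B,Q): not NE [P1→D gives 9>5]
(B,R): not NE [P1→D gives 9>0; P2→Q gives 1>0]
(C,P): not NE [P1→B gives 9>7]
(C,Q): not NE [P2→P gives 9>0]
(C,R): not NE [P1→D gives 9>0; P2→P gives 9>8]
(D,P): not NE [P1→B gives 9>5]
(D,Q): not NE [P2→R gives 7>4]
(D,R): NE

Nash profiles: (A,Q), (D,R)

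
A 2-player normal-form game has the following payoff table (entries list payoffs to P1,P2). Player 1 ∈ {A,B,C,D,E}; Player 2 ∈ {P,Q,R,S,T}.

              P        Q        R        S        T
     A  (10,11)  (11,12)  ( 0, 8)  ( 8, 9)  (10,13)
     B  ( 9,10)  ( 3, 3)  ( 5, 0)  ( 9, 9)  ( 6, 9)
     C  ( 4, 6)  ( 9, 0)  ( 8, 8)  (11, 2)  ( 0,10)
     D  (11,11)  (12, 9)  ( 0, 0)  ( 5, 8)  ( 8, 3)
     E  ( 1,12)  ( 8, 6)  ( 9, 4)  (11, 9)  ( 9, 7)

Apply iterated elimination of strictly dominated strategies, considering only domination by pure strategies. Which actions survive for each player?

P2 drop R (T beats it: A:13>8 B:9>0 C:10>8 D:3>0 E:7>4)
P2 drop S (P beats it: A:11>9 B:10>9 C:6>2 D:11>8 E:12>9)
P1 drop B (A beats it: P:10>9 Q:11>3 T:10>6)
P1 drop C (A beats it: P:10>4 Q:11>9 T:10>0)
P1 drop E (A beats it: P:10>1 Q:11>8 T:10>9)
P1→{A,D} P2→{P,Q,T}

Remaining: P1:{A,D} P2:{P,Q,T}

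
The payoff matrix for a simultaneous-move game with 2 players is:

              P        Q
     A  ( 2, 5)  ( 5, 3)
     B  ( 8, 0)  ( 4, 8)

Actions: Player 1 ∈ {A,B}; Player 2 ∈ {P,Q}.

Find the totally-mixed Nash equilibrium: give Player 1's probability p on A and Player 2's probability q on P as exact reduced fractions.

(p,q) = (4/5, 1/7)

P1 indiff ⇒ q·2+(1-q)·5 = q·8+(1-q)·4 ⇒ q(-6) = (1-q)(-1) ⇒ q = 1/7
P2 indiff ⇒ p·5+(1-p)·0 = p·3+(1-p)·8 ⇒ p(2) = (1-p)(8) ⇒ p = 4/5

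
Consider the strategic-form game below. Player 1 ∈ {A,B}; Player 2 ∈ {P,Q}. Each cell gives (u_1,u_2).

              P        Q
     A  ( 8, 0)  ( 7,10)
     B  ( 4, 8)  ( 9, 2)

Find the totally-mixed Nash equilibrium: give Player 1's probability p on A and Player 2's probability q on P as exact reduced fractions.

P1 mixes 3/8 on A; P2 mixes 1/3 on P

P1 indiff ⇒ q·8+(1-q)·7 = q·4+(1-q)·9 ⇒ q(4) = (1-q)(2) ⇒ q = 1/3
P2 indiff ⇒ p·0+(1-p)·8 = p·10+(1-p)·2 ⇒ p(-10) = (1-p)(-6) ⇒ p = 3/8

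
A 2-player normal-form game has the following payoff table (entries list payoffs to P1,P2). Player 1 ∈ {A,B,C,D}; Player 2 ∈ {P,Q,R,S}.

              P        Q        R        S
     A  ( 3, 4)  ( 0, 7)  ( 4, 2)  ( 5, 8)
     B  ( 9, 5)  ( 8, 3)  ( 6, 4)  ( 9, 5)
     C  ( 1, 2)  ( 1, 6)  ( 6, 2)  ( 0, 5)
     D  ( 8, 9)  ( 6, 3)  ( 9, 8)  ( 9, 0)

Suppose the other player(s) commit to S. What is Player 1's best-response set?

argmax u_1 = {B,D}

u_1(A vs S) = 5
u_1(B vs S) = 9
u_1(C vs S) = 0
u_1(D vs S) = 9
max payoff 9 at {B,D}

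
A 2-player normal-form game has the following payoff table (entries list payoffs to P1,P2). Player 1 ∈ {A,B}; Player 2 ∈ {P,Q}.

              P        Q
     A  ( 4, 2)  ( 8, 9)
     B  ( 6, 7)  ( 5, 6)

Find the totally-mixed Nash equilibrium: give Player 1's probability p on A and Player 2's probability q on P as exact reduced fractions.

P1 indiff ⇒ q·4+(1-q)·8 = q·6+(1-q)·5 ⇒ q(-2) = (1-q)(-3) ⇒ q = 3/5
P2 indiff ⇒ p·2+(1-p)·7 = p·9+(1-p)·6 ⇒ p(-7) = (1-p)(-1) ⇒ p = 1/8

(p,q) = (1/8, 3/5)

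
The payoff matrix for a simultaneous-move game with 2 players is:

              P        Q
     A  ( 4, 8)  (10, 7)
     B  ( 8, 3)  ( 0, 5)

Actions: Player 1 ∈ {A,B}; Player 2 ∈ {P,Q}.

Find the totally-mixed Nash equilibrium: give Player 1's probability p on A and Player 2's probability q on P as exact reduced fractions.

P1 mixes 2/3 on A; P2 mixes 5/7 on P

P1 indiff ⇒ q·4+(1-q)·10 = q·8+(1-q)·0 ⇒ q(-4) = (1-q)(-10) ⇒ q = 5/7
P2 indiff ⇒ p·8+(1-p)·3 = p·7+(1-p)·5 ⇒ p(1) = (1-p)(2) ⇒ p = 2/3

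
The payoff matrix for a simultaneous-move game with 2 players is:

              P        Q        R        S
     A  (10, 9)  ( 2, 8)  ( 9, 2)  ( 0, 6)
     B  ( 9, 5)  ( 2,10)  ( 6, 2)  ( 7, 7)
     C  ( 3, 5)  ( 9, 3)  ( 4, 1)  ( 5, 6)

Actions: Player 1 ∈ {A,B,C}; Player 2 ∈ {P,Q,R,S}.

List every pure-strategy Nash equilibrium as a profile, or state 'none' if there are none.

(A,P): NE
(A,Q): not NE [P1→C gives 9>2; P2→P gives 9>8]
(A,R): not NE [P2→P gives 9>2]
(A,S): not NE [P1→B gives 7>0; P2→P gives 9>6]
(B,P): not NE [P1→A gives 10>9; P2→Q gives 10>5]
(B,Q): not NE [P1→C gives 9>2]
(B,R): not NE [P1→A gives 9>6; P2→Q gives 10>2]
(B,S): not NE [P2→Q gives 10>7]
(C,P): not NE [P1→A gives 10>3; P2→S gives 6>5]
(C,Q): not NE [P2→S gives 6>3]
(C,R): not NE [P1→A gives 9>4; P2→S gives 6>1]
(C,S): not NE [P1→B gives 7>5]

PSNE = {(A,P)}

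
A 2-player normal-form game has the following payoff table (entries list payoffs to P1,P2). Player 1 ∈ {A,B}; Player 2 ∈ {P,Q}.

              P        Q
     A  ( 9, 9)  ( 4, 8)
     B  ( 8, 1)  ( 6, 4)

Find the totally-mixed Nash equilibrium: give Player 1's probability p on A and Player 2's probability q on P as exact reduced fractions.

P1 indiff ⇒ q·9+(1-q)·4 = q·8+(1-q)·6 ⇒ q(1) = (1-q)(2) ⇒ q = 2/3
P2 indiff ⇒ p·9+(1-p)·1 = p·8+(1-p)·4 ⇒ p(1) = (1-p)(3) ⇒ p = 3/4

P1 mixes 3/4 on A; P2 mixes 2/3 on P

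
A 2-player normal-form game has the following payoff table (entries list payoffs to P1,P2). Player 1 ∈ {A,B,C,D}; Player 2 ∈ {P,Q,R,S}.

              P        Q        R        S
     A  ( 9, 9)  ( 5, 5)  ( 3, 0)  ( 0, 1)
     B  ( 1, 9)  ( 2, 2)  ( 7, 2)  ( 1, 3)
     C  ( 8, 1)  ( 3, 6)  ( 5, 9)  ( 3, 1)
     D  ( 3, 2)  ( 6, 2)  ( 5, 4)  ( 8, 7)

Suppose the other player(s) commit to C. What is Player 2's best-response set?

u_2(P vs C) = 1
u_2(Q vs C) = 6
u_2(R vs C) = 9
u_2(S vs C) = 1
max payoff 9 at {R}

P2 best: {R}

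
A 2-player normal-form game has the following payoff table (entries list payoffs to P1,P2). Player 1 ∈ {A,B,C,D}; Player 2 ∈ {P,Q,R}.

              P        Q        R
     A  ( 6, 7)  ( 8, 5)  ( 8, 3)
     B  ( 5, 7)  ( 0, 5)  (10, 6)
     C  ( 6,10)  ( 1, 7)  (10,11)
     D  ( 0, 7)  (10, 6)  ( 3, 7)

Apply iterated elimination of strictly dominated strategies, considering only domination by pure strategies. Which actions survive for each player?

Survivors P1:{A,B,C} P2:{P,R}

P2 drop Q (P beats it: A:7>5 B:7>5 C:10>7 D:7>6)
P1 drop D (A beats it: P:6>0 R:8>3)
P1→{A,B,C} P2→{P,R}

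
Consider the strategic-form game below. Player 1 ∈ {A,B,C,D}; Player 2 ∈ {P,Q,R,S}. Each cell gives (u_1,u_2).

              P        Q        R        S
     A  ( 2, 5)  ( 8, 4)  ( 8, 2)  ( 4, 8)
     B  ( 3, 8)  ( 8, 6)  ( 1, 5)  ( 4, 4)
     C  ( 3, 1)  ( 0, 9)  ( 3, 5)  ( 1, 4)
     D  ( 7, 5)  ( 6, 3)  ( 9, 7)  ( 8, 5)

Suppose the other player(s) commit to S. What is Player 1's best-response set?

u_1(A vs S) = 4
u_1(B vs S) = 4
u_1(C vs S) = 1
u_1(D vs S) = 8
max payoff 8 at {D}

BR_1 = {D}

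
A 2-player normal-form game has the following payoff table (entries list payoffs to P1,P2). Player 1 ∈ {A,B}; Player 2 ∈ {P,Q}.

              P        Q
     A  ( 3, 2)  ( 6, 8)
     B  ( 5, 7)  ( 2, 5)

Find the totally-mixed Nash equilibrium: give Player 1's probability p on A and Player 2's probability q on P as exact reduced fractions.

P1 mixes 1/4 on A; P2 mixes 2/3 on P

P1 indiff ⇒ q·3+(1-q)·6 = q·5+(1-q)·2 ⇒ q(-2) = (1-q)(-4) ⇒ q = 2/3
P2 indiff ⇒ p·2+(1-p)·7 = p·8+(1-p)·5 ⇒ p(-6) = (1-p)(-2) ⇒ p = 1/4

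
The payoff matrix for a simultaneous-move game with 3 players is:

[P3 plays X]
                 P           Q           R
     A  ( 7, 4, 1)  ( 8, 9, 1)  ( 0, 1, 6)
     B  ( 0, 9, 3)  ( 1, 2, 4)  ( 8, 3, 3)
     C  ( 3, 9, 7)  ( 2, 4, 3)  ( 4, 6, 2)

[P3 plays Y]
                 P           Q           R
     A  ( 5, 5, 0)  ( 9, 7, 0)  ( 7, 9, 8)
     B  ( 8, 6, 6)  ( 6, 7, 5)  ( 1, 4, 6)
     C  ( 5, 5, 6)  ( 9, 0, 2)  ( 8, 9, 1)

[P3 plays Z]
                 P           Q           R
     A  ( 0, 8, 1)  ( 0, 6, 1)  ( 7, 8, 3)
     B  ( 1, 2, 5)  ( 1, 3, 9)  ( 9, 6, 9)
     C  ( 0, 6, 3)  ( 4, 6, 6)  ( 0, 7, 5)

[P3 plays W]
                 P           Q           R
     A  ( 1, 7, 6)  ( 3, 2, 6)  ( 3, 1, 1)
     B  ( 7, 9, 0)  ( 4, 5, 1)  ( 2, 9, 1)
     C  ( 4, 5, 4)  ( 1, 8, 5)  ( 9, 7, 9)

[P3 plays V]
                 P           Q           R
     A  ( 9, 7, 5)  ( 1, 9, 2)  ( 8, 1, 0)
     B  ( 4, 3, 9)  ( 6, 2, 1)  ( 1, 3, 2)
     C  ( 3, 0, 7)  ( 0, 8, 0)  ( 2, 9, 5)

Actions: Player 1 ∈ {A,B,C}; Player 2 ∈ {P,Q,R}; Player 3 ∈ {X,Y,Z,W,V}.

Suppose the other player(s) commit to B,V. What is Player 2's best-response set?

u_2(P vs B,V) = 3
u_2(Q vs B,V) = 2
u_2(R vs B,V) = 3
max payoff 3 at {P,R}

argmax u_2 = {P,R}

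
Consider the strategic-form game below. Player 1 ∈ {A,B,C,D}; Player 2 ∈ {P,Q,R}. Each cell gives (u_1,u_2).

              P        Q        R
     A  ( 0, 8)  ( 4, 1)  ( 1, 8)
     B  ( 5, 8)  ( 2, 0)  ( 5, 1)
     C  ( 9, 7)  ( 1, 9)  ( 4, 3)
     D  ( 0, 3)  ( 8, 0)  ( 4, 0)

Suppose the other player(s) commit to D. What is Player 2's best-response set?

u_2(P vs D) = 3
u_2(Q vs D) = 0
u_2(R vs D) = 0
max payoff 3 at {P}

argmax u_2 = {P}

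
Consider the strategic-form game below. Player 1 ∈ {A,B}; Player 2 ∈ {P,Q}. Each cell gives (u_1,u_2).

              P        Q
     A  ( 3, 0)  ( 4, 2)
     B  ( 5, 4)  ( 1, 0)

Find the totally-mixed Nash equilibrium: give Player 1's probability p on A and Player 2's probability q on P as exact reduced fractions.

p=2/3, q=3/5

P1 indiff ⇒ q·3+(1-q)·4 = q·5+(1-q)·1 ⇒ q(-2) = (1-q)(-3) ⇒ q = 3/5
P2 indiff ⇒ p·0+(1-p)·4 = p·2+(1-p)·0 ⇒ p(-2) = (1-p)(-4) ⇒ p = 2/3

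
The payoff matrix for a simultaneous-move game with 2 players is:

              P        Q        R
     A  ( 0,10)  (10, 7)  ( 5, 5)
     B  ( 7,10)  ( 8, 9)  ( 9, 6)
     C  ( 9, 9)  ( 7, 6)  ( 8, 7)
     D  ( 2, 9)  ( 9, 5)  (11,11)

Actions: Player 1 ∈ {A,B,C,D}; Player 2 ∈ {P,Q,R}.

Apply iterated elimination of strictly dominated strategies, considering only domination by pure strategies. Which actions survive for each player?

P2 drop Q (P beats it: A:10>7 B:10>9 C:9>6 D:9>5)
P1 drop A (B beats it: P:7>0 R:9>5)
P1→{B,C,D} P2→{P,R}

IESDS → P1:{B,C,D} P2:{P,R}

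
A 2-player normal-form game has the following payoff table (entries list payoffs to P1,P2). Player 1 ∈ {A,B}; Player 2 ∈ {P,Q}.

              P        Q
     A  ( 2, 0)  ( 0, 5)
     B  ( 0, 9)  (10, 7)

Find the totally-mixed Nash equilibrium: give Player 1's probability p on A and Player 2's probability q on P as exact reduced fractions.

P1 indiff ⇒ q·2+(1-q)·0 = q·0+(1-q)·10 ⇒ q(2) = (1-q)(10) ⇒ q = 5/6
P2 indiff ⇒ p·0+(1-p)·9 = p·5+(1-p)·7 ⇒ p(-5) = (1-p)(-2) ⇒ p = 2/7

p=2/7, q=5/6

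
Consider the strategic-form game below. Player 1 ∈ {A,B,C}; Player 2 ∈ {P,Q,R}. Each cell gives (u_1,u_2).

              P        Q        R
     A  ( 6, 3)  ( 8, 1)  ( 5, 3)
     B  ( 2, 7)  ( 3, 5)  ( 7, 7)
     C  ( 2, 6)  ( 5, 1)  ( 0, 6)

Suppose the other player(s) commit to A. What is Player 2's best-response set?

u_2(P vs A) = 3
u_2(Q vs A) = 1
u_2(R vs A) = 3
max payoff 3 at {P,R}

P2 best: {P,R}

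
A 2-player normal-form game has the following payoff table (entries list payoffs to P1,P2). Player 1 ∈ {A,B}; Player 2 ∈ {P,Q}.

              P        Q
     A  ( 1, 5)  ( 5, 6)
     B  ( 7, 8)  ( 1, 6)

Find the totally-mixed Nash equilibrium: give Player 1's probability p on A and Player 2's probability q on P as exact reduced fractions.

P1 indiff ⇒ q·1+(1-q)·5 = q·7+(1-q)·1 ⇒ q(-6) = (1-q)(-4) ⇒ q = 2/5
P2 indiff ⇒ p·5+(1-p)·8 = p·6+(1-p)·6 ⇒ p(-1) = (1-p)(-2) ⇒ p = 2/3

p=2/3, q=2/5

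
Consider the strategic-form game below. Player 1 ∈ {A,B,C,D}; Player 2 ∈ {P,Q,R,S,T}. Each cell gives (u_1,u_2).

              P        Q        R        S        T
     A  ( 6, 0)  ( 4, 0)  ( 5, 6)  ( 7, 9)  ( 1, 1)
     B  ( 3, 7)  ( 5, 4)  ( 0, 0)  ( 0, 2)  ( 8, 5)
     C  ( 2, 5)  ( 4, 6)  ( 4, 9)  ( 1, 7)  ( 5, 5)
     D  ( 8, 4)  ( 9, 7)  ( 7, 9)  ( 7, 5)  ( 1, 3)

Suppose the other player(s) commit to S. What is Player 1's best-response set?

u_1(A vs S) = 7
u_1(B vs S) = 0
u_1(C vs S) = 1
u_1(D vs S) = 7
max payoff 7 at {A,D}

BR_1 = {A,D}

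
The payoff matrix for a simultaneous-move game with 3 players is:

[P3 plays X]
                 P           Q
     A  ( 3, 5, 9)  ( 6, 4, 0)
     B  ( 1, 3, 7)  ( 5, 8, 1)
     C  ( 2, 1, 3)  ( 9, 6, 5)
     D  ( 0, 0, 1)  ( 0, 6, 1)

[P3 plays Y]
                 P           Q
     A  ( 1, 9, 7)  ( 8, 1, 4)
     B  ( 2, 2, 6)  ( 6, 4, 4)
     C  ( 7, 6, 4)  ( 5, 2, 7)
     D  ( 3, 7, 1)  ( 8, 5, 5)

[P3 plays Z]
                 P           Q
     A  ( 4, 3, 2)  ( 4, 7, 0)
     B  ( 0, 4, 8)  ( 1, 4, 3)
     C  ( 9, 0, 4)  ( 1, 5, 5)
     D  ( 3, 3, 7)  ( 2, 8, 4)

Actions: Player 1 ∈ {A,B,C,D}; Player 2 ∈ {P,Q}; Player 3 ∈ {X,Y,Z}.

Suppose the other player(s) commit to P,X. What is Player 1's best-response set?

u_1(A vs P,X) = 3
u_1(B vs P,X) = 1
u_1(C vs P,X) = 2
u_1(D vs P,X) = 0
max payoff 3 at {A}

BR_1 = {A}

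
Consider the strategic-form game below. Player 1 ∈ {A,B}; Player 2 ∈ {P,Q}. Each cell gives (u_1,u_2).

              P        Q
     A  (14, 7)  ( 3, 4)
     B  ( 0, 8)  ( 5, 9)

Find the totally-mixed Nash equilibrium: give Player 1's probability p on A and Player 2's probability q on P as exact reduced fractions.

P1 indiff ⇒ q·14+(1-q)·3 = q·0+(1-q)·5 ⇒ q(14) = (1-q)(2) ⇒ q = 1/8
P2 indiff ⇒ p·7+(1-p)·8 = p·4+(1-p)·9 ⇒ p(3) = (1-p)(1) ⇒ p = 1/4

P1 mixes 1/4 on A; P2 mixes 1/8 on P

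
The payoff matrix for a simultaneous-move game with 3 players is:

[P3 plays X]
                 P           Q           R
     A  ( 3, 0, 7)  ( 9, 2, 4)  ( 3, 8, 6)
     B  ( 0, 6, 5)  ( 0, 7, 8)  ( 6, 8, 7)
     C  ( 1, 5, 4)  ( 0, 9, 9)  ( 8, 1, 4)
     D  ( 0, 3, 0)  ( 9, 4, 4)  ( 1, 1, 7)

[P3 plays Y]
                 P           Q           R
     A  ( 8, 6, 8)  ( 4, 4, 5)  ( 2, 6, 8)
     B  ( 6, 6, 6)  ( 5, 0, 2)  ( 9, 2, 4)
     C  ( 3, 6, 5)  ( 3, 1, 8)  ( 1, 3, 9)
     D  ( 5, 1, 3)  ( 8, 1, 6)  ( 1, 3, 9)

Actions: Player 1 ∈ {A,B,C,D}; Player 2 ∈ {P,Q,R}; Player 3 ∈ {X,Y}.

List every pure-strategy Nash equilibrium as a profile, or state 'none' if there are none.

Nash profiles: (A,P,Y)

(A,P,X): not NE [P2→R gives 8>0; P3→Y gives 8>7]
(A,P,Y): NE
(A,Q,X): not NE [P2→R gives 8>2; P3→Y gives 5>4]
(A,Q,Y): not NE [P1→D gives 8>4; P2→R gives 6>4]
(A,R,X): not NE [P1→C gives 8>3; P3→Y gives 8>6]
(A,R,Y): not NE [P1→B gives 9>2]
(B,P,X): not NE [P1→A gives 3>0; P2→R gives 8>6; P3→Y gives 6>5]
(B,P,Y): not NE [P1→A gives 8>6]
(B,Q,X): not NE [P1→D gives 9>0; P2→R gives 8>7]
(B,Q,Y): not NE [P1→D gives 8>5; P2→P gives 6>0; P3→X gives 8>2]
(B,R,X): not NE [P1→C gives 8>6]
(B,R,Y): not NE [P2→P gives 6>2; P3→X gives 7>4]
(C,P,X): not NE [P1→A gives 3>1; P2→Q gives 9>5; P3→Y gives 5>4]
(C,P,Y): not NE [P1→A gives 8>3]
(C,Q,X): not NE [P1→D gives 9>0]
(C,Q,Y): not NE [P1→D gives 8>3; P2→P gives 6>1; P3→X gives 9>8]
(C,R,X): not NE [P2→Q gives 9>1; P3→Y gives 9>4]
(C,R,Y): not NE [P1→B gives 9>1; P2→P gives 6>3]
(D,P,X): not NE [P1→A gives 3>0; P2→Q gives 4>3; P3→Y gives 3>0]
(D,P,Y): not NE [P1→A gives 8>5; P2→R gives 3>1]
(D,Q,X): not NE [P3→Y gives 6>4]
(D,Q,Y): not NE [P2→R gives 3>1]
(D,R,X): not NE [P1→C gives 8>1; P2→Q gives 4>1; P3→Y gives 9>7]
(D,R,Y): not NE [P1→B gives 9>1]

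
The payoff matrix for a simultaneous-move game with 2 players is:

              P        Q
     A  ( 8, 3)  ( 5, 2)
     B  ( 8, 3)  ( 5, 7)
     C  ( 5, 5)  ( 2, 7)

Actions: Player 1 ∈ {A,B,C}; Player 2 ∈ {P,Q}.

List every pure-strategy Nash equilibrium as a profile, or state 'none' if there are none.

(A,P): NE
(A,Q): not NE [P2→P gives 3>2]
(B,P): not NE [P2→Q gives 7>3]
(B,Q): NE
(C,P): not NE [P1→B gives 8>5; P2→Q gives 7>5]
(C,Q): not NE [P1→B gives 5>2]

Nash profiles: (A,P), (B,Q)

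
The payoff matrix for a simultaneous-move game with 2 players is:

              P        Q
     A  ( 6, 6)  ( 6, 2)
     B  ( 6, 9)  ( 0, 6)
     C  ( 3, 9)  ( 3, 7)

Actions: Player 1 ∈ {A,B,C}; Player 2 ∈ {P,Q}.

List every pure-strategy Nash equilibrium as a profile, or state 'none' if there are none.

PSNE = {(A,P), (B,P)}

(A,P): NE
(A,Q): not NE [P2→P gives 6>2]
(B,P): NE
(B,Q): not NE [P1→A gives 6>0; P2→P gives 9>6]
(C,P): not NE [P1→B gives 6>3]
(C,Q): not NE [P1→A gives 6>3; P2→P gives 9>7]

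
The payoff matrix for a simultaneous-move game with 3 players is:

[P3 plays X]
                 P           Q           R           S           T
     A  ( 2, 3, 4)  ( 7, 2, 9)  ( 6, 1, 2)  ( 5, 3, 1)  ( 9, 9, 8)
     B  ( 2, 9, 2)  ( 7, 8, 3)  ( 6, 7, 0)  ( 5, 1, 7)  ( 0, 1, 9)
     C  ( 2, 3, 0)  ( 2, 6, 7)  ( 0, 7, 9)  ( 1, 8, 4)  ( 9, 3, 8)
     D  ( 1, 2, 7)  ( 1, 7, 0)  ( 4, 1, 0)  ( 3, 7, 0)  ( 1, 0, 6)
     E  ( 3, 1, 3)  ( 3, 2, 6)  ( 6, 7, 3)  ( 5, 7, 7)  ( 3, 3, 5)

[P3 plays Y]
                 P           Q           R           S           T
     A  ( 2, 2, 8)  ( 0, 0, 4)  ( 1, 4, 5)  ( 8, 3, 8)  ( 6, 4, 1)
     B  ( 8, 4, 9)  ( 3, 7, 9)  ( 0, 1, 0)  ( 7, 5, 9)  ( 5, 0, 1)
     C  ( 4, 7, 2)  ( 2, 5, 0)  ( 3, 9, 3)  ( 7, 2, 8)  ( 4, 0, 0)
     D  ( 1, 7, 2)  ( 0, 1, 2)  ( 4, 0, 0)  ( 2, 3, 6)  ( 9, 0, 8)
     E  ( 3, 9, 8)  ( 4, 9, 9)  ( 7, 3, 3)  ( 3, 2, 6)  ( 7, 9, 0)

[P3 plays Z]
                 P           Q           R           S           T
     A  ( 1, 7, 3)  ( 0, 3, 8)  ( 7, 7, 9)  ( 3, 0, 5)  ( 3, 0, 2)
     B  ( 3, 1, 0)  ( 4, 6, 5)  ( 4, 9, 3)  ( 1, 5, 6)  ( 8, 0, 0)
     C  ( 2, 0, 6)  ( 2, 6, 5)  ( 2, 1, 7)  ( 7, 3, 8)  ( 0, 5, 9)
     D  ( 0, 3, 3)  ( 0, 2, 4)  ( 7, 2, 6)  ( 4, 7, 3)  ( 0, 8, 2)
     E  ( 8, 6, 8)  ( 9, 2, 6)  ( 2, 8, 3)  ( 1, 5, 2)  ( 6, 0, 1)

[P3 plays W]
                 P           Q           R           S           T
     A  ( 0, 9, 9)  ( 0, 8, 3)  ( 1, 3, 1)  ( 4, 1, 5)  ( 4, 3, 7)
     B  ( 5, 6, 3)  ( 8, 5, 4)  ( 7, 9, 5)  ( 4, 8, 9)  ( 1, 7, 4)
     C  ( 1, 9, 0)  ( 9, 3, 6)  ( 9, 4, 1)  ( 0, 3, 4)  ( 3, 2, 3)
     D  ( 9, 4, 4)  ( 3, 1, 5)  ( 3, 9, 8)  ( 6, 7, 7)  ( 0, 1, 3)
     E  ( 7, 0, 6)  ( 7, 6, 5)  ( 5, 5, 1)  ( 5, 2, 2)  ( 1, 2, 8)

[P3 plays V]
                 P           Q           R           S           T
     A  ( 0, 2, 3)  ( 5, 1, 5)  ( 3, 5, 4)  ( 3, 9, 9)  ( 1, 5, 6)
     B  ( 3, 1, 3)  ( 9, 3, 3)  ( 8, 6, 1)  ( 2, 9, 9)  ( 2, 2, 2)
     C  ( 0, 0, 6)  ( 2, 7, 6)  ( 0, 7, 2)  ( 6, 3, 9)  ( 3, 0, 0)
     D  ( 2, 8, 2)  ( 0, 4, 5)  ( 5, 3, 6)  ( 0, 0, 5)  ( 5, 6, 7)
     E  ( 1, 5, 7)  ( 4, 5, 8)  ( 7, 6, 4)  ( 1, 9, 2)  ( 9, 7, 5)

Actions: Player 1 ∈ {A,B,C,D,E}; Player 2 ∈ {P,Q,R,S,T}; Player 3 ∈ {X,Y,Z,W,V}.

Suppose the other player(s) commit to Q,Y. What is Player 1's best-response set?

P1 best: {E}

u_1(A vs Q,Y) = 0
u_1(B vs Q,Y) = 3
u_1(C vs Q,Y) = 2
u_1(D vs Q,Y) = 0
u_1(E vs Q,Y) = 4
max payoff 4 at {E}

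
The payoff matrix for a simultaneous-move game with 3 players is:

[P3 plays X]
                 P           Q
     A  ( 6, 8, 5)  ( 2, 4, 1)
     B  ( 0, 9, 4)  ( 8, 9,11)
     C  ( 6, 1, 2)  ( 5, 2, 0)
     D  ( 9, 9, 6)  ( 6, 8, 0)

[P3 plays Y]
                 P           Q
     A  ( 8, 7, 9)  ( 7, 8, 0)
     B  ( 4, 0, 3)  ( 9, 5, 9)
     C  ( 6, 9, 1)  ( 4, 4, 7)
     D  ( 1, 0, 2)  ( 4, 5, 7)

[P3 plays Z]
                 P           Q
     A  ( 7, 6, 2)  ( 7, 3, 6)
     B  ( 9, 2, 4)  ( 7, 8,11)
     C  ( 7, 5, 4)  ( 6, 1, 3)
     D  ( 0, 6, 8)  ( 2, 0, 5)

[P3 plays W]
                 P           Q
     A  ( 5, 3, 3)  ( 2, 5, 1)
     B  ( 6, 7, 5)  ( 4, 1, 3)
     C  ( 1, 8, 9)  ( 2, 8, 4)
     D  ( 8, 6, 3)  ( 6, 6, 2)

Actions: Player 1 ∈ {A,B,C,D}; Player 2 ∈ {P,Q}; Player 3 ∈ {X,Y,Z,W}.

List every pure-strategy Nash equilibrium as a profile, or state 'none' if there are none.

PSNE = {(B,Q,X), (B,Q,Z)}

(A,P,X): not NE [P1→D gives 9>6; P3→Y gives 9>5]
(A,P,Y): not NE [P2→Q gives 8>7]
(A,P,Z): not NE [P1→B gives 9>7; P3→Y gives 9>2]
(A,P,W): not NE [P1→D gives 8>5; P2→Q gives 5>3; P3→Y gives 9>3]
(A,Q,X): not NE [P1→B gives 8>2; P2→P gives 8>4; P3→Z gives 6>1]
(A,Q,Y): not NE [P1→B gives 9>7; P3→Z gives 6>0]
(A,Q,Z): not NE [P2→P gives 6>3]
(A,Q,W): not NE [P1→D gives 6>2; P3→Z gives 6>1]
(B,P,X): not NE [P1→D gives 9>0; P3→W gives 5>4]
(B,P,Y): not NE [P1→A gives 8>4; P2→Q gives 5>0; P3→W gives 5>3]
(B,P,Z): not NE [P2→Q gives 8>2; P3→W gives 5>4]
(B,P,W): not NE [P1→D gives 8>6]
(B,Q,X): NE
(B,Q,Y): not NE [P3→Z gives 11>9]
(B,Q,Z): NE
(B,Q,W): not NE [P1→D gives 6>4; P2→P gives 7>1; P3→Z gives 11>3]
(C,P,X): not NE [P1→D gives 9>6; P2→Q gives 2>1; P3→W gives 9>2]
(C,P,Y): not NE [P1→A gives 8>6; P3→W gives 9>1]
(C,P,Z): not NE [P1→B gives 9>7; P3→W gives 9>4]
(C,P,W): not NE [P1→D gives 8>1]
(C,Q,X): not NE [P1→B gives 8>5; P3→Y gives 7>0]
(C,Q,Y): not NE [P1→B gives 9>4; P2→P gives 9>4]
(C,Q,Z): not NE [P1→B gives 7>6; P2→P gives 5>1; P3→Y gives 7>3]
(C,Q,W): not NE [P1→D gives 6>2; P3→Y gives 7>4]
(D,P,X): not NE [P3→Z gives 8>6]
(D,P,Y): not NE [P1→A gives 8>1; P2→Q gives 5>0; P3→Z gives 8>2]
(D,P,Z): not NE [P1→B gives 9>0]
(D,P,W): not NE [P3→Z gives 8>3]
(D,Q,X): not NE [P1→B gives 8>6; P2→P gives 9>8; P3→Y gives 7>0]
(D,Q,Y): not NE [P1→B gives 9>4]
(D,Q,Z): not NE [P1→B gives 7>2; P2→P gives 6>0; P3→Y gives 7>5]
(D,Q,W): not NE [P3→Y gives 7>2]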